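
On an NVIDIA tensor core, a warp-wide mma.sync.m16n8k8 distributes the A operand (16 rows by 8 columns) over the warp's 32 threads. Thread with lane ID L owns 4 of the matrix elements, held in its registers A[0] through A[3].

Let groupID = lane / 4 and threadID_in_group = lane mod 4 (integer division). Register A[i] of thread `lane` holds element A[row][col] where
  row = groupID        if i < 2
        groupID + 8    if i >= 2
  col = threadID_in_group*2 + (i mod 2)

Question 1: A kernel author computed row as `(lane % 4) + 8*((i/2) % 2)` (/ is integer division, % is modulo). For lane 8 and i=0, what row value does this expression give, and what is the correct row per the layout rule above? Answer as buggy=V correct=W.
`(lane % 4) + 8*((i/2) % 2)`[8,0]⇒0
lane 8⇒8/4=2, 8 mod 4=0
i=0  r:2+0⇒2  c:2·0+0⇒0
row: 0 vs 2

buggy=0 correct=2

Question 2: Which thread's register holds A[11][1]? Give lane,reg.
r: 11->gid=3,r8=1  c: 1->tid=0,i&1=1
L=3*4+0=12  i=1*2+1=3

12,3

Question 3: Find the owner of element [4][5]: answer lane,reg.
r=4->g=4,rb=0  c=5->t=2,b0=1
L=4*4+2=18  i=0*2+1=1

18,1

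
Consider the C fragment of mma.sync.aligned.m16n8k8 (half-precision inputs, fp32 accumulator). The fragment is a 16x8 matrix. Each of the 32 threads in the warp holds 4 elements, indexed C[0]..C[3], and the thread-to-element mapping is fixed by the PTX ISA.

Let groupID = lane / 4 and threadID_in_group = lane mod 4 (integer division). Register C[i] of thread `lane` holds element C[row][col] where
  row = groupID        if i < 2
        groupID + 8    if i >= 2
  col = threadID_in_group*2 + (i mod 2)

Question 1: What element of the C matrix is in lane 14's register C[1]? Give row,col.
3,5

lane 14: G=3 (14/4), T=2 (14%4)
i=1: r=3+0=3, c=2*2+1=5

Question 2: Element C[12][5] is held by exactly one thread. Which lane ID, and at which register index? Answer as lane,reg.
r:12=>grp=4,rB=1  c:5=>tig=2,lo=1
L=4*4+2=18  i=1*2+1=3

18,3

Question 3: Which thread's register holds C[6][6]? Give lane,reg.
27,0

r=6⇒gr=6,Rb=0  c=6⇒th=3,odd=0
L=6*4+3=27  i=0*2+0=0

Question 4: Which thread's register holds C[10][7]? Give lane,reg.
r: 10->gid=2,r8=1  c: 7->tid=3,i&1=1
L=2*4+3=11  i=1*2+1=3

11,3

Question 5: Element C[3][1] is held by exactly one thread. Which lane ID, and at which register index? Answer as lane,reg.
12,1

r=3->g=3,rb=0  c=1->t=0,b0=1
L=3*4+0=12  i=0*2+1=1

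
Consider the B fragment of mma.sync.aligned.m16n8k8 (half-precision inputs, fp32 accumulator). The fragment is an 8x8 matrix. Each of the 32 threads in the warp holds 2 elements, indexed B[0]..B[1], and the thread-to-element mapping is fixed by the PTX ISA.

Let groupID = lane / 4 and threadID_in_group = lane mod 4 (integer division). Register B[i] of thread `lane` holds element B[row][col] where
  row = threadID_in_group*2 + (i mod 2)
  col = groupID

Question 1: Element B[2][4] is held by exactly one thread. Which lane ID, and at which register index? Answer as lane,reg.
17,0

c=4->g=4  r=2->t=1,b0=0
L=4*4+1=17  i=0=0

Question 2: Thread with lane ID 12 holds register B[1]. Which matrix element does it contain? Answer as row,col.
1,3

lane 12: G=3 (12/4), T=0 (12%4)
i=1: r=0*2+1=1, c=G=3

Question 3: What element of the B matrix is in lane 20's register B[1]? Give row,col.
1,5

lane 20→20/4=5, 20 mod 4=0
i=1  r:2·0+1→1  c:5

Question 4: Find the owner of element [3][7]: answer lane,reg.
c:7=>grp=7  r:3=>tig=1,lo=1
L=7*4+1=29  i=1=1

29,1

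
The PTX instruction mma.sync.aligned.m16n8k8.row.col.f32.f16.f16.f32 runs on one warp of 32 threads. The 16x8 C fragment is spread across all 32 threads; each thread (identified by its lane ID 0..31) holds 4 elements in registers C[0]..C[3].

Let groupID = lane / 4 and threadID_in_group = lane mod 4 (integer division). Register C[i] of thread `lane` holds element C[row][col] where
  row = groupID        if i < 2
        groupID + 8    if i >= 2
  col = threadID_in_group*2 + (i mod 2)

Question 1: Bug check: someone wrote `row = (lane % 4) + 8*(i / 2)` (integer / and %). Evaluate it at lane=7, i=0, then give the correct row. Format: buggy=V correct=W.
buggy=3 correct=1

`(lane % 4) + 8*(i / 2)`[7,0]→3
L=7→G=7>>2=1, T=7&3=3
[0]→row 1+0=1  col 3·2+0=6
row: 3 vs 1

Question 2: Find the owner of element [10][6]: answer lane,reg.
11,2

r: 10->gid=2,r8=1  c: 6->tid=3,i&1=0
L=2*4+3=11  i=1*2+0=2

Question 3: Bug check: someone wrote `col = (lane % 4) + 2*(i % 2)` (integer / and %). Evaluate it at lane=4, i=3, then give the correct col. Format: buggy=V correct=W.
buggy=2 correct=1

`(lane % 4) + 2*(i % 2)`[4,3]->2
lane 4->4/4=1, 4 mod 4=0
i=3  r:1+8->9  c:2·0+1->1
col: 2 vs 1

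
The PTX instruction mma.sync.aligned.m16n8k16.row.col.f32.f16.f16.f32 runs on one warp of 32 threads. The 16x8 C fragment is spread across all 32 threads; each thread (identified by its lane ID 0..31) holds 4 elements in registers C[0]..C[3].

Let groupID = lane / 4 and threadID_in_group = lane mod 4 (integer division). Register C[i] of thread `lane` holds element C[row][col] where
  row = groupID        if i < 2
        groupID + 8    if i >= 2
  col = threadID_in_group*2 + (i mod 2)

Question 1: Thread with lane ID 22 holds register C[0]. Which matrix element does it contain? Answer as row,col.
5,4

22: g=5,t=2
[0] (5+0,2*2+0) = (5,4)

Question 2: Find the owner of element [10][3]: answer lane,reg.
9,3

r:10=>grp=2,rB=1  c:3=>tig=1,lo=1
L=2*4+1=9  i=1*2+1=3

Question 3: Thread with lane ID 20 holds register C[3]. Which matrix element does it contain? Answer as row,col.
13,1

20: g=5,t=0
[3] (5+8,0*2+1) = (13,1)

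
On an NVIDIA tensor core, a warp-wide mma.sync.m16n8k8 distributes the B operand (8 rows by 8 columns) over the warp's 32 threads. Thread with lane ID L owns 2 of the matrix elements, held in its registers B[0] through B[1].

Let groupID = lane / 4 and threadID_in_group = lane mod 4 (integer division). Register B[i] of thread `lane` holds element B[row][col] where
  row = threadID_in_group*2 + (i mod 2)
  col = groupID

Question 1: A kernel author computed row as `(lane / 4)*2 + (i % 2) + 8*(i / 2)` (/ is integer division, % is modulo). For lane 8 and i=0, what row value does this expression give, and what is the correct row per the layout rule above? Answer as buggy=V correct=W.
buggy=4 correct=0

`(lane / 4)*2 + (i % 2) + 8*(i / 2)`[8,0]->4
lane 8->8/4=2, 8 mod 4=0
i=0  r:2·0+0->0  c:2
row: 4 vs 0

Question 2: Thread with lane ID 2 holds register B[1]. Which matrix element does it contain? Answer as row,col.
5,0

lane 2->2/4=0, 2 mod 4=2
i=1  r:2·2+1->5  c:0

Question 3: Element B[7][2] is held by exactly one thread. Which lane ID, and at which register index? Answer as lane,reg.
11,1

c=2->g=2  r=7->t=3,b0=1
L=2*4+3=11  i=1=1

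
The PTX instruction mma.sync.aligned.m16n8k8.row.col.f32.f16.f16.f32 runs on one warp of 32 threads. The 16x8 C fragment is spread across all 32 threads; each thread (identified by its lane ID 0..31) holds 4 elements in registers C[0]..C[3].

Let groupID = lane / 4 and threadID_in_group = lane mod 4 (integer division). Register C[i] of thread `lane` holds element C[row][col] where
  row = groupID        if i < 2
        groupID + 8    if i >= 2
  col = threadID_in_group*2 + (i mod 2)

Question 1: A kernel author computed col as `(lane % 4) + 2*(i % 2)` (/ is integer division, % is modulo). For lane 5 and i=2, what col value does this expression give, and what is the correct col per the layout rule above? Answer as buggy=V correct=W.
buggy=1 correct=2

`(lane % 4) + 2*(i % 2)`[5,2]->1
lane 5->5/4=1, 5 mod 4=1
i=2  r:1+8->9  c:2·1+0->2
col: 1 vs 2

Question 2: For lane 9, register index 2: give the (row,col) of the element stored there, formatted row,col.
10,2

9: G=2,T=1
[2] (2+8,1*2+0) = (10,2)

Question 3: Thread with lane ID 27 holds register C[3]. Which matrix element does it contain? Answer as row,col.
L=27->g=27>>2=6, t=27&3=3
[3]->row 6+8=14  col 3·2+1=7

14,7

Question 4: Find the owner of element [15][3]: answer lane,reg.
29,3

r=15->g=7,rb=1  c=3->t=1,b0=1
L=7*4+1=29  i=1*2+1=3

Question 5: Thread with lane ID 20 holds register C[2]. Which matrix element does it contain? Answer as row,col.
13,0

20: gid=5,tid=0
[2] (5+8,0*2+0) = (13,0)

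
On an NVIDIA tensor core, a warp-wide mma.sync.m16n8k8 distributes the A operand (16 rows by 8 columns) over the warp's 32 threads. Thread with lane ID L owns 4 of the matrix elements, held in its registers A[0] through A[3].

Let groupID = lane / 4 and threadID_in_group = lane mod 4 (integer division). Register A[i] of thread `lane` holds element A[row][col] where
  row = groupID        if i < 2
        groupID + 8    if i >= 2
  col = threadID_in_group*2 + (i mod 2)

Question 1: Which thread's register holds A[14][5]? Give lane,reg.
r=14→G=6,rhi=1  c=5→T=2,p=1
L=6*4+2=26  i=1*2+1=3

26,3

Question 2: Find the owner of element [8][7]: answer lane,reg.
r=8⇒gr=0,Rb=1  c=7⇒th=3,odd=1
L=0*4+3=3  i=1*2+1=3

3,3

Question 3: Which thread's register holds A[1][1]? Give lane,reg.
r=1⇒gr=1,Rb=0  c=1⇒th=0,odd=1
L=1*4+0=4  i=0*2+1=1

4,1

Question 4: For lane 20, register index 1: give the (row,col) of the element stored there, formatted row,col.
5,1

lane 20=>20/4=5, 20 mod 4=0
i=1  r:5+0=>5  c:2·0+1=>1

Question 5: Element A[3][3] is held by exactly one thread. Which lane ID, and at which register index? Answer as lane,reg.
r:3=>grp=3,rB=0  c:3=>tig=1,lo=1
L=3*4+1=13  i=0*2+1=1

13,1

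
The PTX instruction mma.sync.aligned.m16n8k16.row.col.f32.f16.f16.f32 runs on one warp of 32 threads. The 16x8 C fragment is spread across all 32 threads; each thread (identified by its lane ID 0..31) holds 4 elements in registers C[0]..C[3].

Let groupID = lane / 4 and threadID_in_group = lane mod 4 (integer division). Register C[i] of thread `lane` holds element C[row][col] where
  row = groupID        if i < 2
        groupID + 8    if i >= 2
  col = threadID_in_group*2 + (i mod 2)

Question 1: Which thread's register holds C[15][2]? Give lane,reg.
r:15=>grp=7,rB=1  c:2=>tig=1,lo=0
L=7*4+1=29  i=1*2+0=2

29,2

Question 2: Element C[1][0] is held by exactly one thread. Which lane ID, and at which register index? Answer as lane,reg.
r: 1->gid=1,r8=0  c: 0->tid=0,i&1=0
L=1*4+0=4  i=0*2+0=0

4,0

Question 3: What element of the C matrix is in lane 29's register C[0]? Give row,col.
L=29→G=29>>2=7, T=29&3=1
[0]→row 7+0=7  col 1·2+0=2

7,2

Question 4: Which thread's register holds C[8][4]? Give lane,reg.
2,2

r=8->g=0,rb=1  c=4->t=2,b0=0
L=0*4+2=2  i=1*2+0=2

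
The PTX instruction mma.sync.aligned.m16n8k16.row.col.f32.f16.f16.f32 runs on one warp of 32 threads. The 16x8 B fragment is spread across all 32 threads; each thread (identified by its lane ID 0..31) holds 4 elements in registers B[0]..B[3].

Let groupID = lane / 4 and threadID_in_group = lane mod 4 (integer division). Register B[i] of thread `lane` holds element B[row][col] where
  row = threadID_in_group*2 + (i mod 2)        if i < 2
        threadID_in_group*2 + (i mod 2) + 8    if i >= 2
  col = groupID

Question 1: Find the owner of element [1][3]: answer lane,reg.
12,1

c=3→G=3  r=1→rhi=0,T=0,p=1
L=3*4+0=12  i=0*2+1=1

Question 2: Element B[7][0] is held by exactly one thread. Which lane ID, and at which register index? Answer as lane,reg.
c=0→G=0  r=7→rhi=0,T=3,p=1
L=0*4+3=3  i=0*2+1=1

3,1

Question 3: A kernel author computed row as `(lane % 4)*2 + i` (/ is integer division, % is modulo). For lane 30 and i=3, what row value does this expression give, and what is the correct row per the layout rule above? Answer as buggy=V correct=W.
buggy=7 correct=13

`(lane % 4)*2 + i`[30,3]->7
lane 30->30/4=7, 30 mod 4=2
i=3  r:2·2+1+8->13  c:7
row: 7 vs 13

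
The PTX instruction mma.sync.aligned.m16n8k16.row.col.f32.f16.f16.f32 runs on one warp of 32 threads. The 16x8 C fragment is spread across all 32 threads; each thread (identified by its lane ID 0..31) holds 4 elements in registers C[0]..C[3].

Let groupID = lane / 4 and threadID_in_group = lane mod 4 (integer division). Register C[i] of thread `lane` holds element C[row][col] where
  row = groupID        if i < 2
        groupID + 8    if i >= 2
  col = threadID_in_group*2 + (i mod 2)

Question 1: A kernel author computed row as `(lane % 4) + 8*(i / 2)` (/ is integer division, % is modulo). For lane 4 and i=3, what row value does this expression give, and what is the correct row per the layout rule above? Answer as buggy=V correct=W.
`(lane % 4) + 8*(i / 2)`[4,3]⇒8
4: gr=1,th=0
[3] (1+8,0*2+1) = (9,1)
row: 8 vs 9

buggy=8 correct=9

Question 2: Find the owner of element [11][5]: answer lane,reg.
r=11->g=3,rb=1  c=5->t=2,b0=1
L=3*4+2=14  i=1*2+1=3

14,3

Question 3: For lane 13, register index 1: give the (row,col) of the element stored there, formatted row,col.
3,3

lane 13→13/4=3, 13 mod 4=1
i=1  r:3+0→3  c:2·1+1→3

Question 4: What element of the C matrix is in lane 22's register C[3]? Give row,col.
13,5

lane 22⇒22/4=5, 22 mod 4=2
i=3  r:5+8⇒13  c:2·2+1⇒5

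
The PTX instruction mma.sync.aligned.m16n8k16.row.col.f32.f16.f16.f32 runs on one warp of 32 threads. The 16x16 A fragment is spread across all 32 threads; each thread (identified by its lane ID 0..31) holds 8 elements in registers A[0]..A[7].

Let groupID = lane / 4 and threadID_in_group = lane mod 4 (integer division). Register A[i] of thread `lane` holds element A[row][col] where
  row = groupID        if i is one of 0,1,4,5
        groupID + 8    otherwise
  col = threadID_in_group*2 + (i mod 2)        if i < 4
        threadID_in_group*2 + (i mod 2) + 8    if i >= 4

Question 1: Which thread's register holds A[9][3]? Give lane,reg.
5,3

r: 9->gid=1,r8=1  c: 3->c8=0,tid=1,i&1=1
L=1*4+1=5  i=0*4+1*2+1=3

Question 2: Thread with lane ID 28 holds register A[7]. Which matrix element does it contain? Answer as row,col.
15,9

L=28→G=28>>2=7, T=28&3=0
[7]→row 7+8=15  col 0·2+1+8=9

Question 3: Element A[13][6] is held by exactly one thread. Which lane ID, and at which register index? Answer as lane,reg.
23,2

r=13⇒gr=5,Rb=1  c=6⇒Cb=0,th=3,odd=0
L=5*4+3=23  i=0*4+1*2+0=2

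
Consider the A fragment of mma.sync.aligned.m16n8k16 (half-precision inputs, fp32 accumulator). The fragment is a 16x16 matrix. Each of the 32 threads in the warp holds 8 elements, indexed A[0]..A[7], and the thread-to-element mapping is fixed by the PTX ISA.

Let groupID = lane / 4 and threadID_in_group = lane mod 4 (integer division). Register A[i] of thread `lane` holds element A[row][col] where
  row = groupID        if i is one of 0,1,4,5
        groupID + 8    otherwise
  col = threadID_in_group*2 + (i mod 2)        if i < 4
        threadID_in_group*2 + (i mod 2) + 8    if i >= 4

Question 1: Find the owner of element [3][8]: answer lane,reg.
r=3⇒gr=3,Rb=0  c=8⇒Cb=1,th=0,odd=0
L=3*4+0=12  i=1*4+0*2+0=4

12,4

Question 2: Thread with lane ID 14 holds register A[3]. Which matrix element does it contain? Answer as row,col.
lane 14: gr=3 (14/4), th=2 (14%4)
i=3: r=3+8=11, c=2*2+1+0=5

11,5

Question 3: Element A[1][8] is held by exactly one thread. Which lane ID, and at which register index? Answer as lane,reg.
r: 1->gid=1,r8=0  c: 8->c8=1,tid=0,i&1=0
L=1*4+0=4  i=1*4+0*2+0=4

4,4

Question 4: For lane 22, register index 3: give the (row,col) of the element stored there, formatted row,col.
13,5

lane 22->22/4=5, 22 mod 4=2
i=3  r:5+8->13  c:2·2+1+0->5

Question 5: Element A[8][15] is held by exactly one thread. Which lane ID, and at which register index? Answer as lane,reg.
3,7

r=8⇒gr=0,Rb=1  c=15⇒Cb=1,th=3,odd=1
L=0*4+3=3  i=1*4+1*2+1=7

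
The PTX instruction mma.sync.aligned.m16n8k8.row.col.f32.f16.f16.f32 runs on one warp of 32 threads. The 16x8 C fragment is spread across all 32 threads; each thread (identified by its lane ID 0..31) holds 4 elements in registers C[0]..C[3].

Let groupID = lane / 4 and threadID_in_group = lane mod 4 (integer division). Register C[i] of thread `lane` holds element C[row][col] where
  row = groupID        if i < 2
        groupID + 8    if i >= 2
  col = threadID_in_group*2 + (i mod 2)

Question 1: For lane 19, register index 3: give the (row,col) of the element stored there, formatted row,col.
L=19->g=19>>2=4, t=19&3=3
[3]->row 4+8=12  col 3·2+1=7

12,7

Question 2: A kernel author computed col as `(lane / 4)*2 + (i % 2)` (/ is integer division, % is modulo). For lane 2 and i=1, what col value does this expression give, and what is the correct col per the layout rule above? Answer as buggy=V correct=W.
buggy=1 correct=5

`(lane / 4)*2 + (i % 2)`[2,1]->1
2: g=0,t=2
[1] (0+0,2*2+1) = (0,5)
col: 1 vs 5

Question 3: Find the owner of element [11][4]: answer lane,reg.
14,2

r=11→G=3,rhi=1  c=4→T=2,p=0
L=3*4+2=14  i=1*2+0=2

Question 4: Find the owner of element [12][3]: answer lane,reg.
17,3

r:12=>grp=4,rB=1  c:3=>tig=1,lo=1
L=4*4+1=17  i=1*2+1=3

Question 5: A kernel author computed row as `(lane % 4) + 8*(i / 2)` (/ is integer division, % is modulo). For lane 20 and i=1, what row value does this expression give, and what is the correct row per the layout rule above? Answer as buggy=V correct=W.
`(lane % 4) + 8*(i / 2)`[20,1]→0
20: G=5,T=0
[1] (5+0,0*2+1) = (5,1)
row: 0 vs 5

buggy=0 correct=5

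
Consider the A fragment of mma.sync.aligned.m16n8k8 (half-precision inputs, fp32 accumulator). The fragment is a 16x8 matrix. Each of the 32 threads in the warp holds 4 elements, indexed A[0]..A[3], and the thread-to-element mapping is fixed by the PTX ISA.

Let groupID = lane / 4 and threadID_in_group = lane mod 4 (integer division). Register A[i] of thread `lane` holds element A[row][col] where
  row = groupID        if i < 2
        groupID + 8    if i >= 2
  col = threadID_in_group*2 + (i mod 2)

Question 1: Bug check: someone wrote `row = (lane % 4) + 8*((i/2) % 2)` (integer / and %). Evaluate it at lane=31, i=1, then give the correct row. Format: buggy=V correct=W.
buggy=3 correct=7

`(lane % 4) + 8*((i/2) % 2)`[31,1]→3
31: G=7,T=3
[1] (7+0,3*2+1) = (7,7)
row: 3 vs 7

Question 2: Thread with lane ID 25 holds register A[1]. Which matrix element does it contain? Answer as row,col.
25: G=6,T=1
[1] (6+0,1*2+1) = (6,3)

6,3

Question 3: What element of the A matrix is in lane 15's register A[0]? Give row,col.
3,6

lane 15: gid=3 (15/4), tid=3 (15%4)
i=0: r=3+0=3, c=3*2+0=6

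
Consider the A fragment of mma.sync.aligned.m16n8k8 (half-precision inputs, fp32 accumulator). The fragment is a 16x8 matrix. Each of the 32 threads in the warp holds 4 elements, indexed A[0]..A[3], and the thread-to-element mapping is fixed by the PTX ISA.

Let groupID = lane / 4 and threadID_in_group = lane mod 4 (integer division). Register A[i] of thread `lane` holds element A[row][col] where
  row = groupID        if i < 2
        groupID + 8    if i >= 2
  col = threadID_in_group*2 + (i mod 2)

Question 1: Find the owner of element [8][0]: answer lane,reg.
0,2

r:8=>grp=0,rB=1  c:0=>tig=0,lo=0
L=0*4+0=0  i=1*2+0=2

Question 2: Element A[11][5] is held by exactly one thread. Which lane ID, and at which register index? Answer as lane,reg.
r=11⇒gr=3,Rb=1  c=5⇒th=2,odd=1
L=3*4+2=14  i=1*2+1=3

14,3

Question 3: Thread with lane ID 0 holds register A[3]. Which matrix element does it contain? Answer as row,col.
L=0->g=0>>2=0, t=0&3=0
[3]->row 0+8=8  col 0·2+1=1

8,1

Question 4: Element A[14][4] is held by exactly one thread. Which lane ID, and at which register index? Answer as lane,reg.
r=14→G=6,rhi=1  c=4→T=2,p=0
L=6*4+2=26  i=1*2+0=2

26,2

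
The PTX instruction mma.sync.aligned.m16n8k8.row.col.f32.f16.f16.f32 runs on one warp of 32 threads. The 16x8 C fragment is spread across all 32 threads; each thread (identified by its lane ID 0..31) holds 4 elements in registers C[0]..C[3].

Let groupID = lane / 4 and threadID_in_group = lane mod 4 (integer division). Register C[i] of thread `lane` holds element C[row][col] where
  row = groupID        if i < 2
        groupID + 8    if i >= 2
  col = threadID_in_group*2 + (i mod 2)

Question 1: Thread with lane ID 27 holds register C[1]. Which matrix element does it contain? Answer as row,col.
6,7

27: G=6,T=3
[1] (6+0,3*2+1) = (6,7)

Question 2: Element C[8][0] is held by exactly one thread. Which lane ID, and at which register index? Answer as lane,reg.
0,2

r=8→G=0,rhi=1  c=0→T=0,p=0
L=0*4+0=0  i=1*2+0=2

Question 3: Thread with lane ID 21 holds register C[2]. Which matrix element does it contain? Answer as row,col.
13,2

lane 21: grp=5 (21/4), tig=1 (21%4)
i=2: r=5+8=13, c=1*2+0=2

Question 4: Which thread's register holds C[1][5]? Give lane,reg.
6,1

r=1⇒gr=1,Rb=0  c=5⇒th=2,odd=1
L=1*4+2=6  i=0*2+1=1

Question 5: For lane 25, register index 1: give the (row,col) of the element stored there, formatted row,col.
6,3

L=25⇒gr=25>>2=6, th=25&3=1
[1]⇒row 6+0=6  col 1·2+1=3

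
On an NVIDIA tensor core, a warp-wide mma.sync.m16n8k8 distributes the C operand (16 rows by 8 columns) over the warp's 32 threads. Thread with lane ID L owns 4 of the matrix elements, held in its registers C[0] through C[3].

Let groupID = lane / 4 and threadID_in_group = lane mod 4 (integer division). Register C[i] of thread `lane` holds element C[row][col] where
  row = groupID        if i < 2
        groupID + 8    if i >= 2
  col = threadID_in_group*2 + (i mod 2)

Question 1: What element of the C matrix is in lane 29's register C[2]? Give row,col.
15,2

lane 29→29/4=7, 29 mod 4=1
i=2  r:7+8→15  c:2·1+0→2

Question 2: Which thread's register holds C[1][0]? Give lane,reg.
r=1->g=1,rb=0  c=0->t=0,b0=0
L=1*4+0=4  i=0*2+0=0

4,0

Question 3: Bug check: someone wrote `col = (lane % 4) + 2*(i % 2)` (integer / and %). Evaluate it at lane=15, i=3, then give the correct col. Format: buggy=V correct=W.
buggy=5 correct=7

`(lane % 4) + 2*(i % 2)`[15,3]=>5
L=15=>grp=15>>2=3, tig=15&3=3
[3]=>row 3+8=11  col 3·2+1=7
col: 5 vs 7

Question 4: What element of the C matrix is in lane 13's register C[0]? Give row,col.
3,2

13: g=3,t=1
[0] (3+0,1*2+0) = (3,2)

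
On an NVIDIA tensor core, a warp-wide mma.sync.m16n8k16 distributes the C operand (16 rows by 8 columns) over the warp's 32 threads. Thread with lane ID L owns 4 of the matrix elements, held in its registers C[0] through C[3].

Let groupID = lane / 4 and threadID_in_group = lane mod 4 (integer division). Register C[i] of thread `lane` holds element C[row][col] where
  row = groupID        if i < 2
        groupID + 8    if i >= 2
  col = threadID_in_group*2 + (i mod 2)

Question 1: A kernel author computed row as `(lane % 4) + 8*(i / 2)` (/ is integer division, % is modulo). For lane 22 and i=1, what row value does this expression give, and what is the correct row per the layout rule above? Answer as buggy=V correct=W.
`(lane % 4) + 8*(i / 2)`[22,1]⇒2
lane 22: gr=5 (22/4), th=2 (22%4)
i=1: r=5+0=5, c=2*2+1=5
row: 2 vs 5

buggy=2 correct=5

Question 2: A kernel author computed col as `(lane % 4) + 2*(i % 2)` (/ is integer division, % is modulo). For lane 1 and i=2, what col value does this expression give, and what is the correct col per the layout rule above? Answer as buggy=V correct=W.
`(lane % 4) + 2*(i % 2)`[1,2]→1
L=1→G=1>>2=0, T=1&3=1
[2]→row 0+8=8  col 1·2+0=2
col: 1 vs 2

buggy=1 correct=2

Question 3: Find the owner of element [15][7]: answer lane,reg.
31,3

r=15→G=7,rhi=1  c=7→T=3,p=1
L=7*4+3=31  i=1*2+1=3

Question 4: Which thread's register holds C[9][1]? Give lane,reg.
r: 9->gid=1,r8=1  c: 1->tid=0,i&1=1
L=1*4+0=4  i=1*2+1=3

4,3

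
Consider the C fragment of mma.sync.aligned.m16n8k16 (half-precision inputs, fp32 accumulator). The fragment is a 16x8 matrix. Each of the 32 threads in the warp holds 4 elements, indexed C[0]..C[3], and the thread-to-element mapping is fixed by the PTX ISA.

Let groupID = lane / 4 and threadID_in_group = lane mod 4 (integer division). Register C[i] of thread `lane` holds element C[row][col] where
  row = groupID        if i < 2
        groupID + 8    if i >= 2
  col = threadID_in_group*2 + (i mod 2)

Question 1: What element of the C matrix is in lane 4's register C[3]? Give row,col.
9,1

L=4=>grp=4>>2=1, tig=4&3=0
[3]=>row 1+8=9  col 0·2+1=1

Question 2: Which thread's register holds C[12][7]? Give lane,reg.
19,3

r: 12->gid=4,r8=1  c: 7->tid=3,i&1=1
L=4*4+3=19  i=1*2+1=3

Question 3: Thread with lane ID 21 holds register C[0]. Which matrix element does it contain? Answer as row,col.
5,2

lane 21: gr=5 (21/4), th=1 (21%4)
i=0: r=5+0=5, c=1*2+0=2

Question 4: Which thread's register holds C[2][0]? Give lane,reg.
r:2=>grp=2,rB=0  c:0=>tig=0,lo=0
L=2*4+0=8  i=0*2+0=0

8,0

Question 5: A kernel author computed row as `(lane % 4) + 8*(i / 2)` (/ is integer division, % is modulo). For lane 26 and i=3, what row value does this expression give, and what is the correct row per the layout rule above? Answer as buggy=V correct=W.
buggy=10 correct=14

`(lane % 4) + 8*(i / 2)`[26,3]->10
lane 26: g=6 (26/4), t=2 (26%4)
i=3: r=6+8=14, c=2*2+1=5
row: 10 vs 14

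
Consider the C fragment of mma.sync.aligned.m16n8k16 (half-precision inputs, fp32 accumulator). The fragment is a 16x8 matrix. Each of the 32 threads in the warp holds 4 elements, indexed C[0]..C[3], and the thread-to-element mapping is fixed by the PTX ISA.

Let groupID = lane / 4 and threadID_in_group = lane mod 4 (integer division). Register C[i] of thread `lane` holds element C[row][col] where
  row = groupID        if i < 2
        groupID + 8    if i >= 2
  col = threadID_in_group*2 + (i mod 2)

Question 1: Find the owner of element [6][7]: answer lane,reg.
27,1

r=6⇒gr=6,Rb=0  c=7⇒th=3,odd=1
L=6*4+3=27  i=0*2+1=1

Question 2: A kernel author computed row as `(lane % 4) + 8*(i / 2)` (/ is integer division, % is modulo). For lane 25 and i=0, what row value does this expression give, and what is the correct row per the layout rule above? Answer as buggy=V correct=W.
buggy=1 correct=6

`(lane % 4) + 8*(i / 2)`[25,0]→1
25: G=6,T=1
[0] (6+0,1*2+0) = (6,2)
row: 1 vs 6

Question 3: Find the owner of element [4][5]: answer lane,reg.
r: 4->gid=4,r8=0  c: 5->tid=2,i&1=1
L=4*4+2=18  i=0*2+1=1

18,1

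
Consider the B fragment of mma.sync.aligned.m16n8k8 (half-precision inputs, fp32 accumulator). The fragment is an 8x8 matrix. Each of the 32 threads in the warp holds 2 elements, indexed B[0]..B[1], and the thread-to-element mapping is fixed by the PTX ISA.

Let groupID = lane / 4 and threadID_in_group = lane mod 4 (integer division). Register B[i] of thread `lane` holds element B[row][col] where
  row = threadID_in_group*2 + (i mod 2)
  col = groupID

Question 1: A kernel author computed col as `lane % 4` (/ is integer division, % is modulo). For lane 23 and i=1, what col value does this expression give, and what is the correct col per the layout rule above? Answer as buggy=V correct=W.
`lane % 4`[23,1]=>3
lane 23: grp=5 (23/4), tig=3 (23%4)
i=1: r=3*2+1=7, c=grp=5
col: 3 vs 5

buggy=3 correct=5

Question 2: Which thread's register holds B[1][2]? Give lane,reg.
c=2⇒gr=2  r=1⇒th=0,odd=1
L=2*4+0=8  i=1=1

8,1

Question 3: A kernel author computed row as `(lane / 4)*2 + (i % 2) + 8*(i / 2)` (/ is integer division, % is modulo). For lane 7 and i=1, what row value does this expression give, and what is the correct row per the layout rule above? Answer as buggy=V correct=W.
`(lane / 4)*2 + (i % 2) + 8*(i / 2)`[7,1]⇒3
7: gr=1,th=3
[1] (3*2+1,1) = (7,1)
row: 3 vs 7

buggy=3 correct=7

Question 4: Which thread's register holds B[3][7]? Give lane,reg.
c=7->g=7  r=3->t=1,b0=1
L=7*4+1=29  i=1=1

29,1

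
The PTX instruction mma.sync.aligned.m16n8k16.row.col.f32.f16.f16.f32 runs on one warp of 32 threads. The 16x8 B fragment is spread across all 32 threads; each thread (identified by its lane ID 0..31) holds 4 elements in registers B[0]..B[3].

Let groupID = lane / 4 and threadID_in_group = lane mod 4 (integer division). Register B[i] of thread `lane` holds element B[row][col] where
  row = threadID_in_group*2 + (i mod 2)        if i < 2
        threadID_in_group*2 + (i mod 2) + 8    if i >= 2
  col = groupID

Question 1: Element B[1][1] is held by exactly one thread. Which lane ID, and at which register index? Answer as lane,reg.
4,1

c=1->g=1  r=1->rb=0,t=0,b0=1
L=1*4+0=4  i=0*2+1=1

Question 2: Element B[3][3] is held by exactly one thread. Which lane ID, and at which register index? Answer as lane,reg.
c=3→G=3  r=3→rhi=0,T=1,p=1
L=3*4+1=13  i=0*2+1=1

13,1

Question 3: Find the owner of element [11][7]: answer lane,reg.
c:7=>grp=7  r:11=>rB=1,tig=1,lo=1
L=7*4+1=29  i=1*2+1=3

29,3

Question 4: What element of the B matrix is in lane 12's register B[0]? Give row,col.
L=12→G=12>>2=3, T=12&3=0
[0]→row 0·2+0+0=0  col G=3

0,3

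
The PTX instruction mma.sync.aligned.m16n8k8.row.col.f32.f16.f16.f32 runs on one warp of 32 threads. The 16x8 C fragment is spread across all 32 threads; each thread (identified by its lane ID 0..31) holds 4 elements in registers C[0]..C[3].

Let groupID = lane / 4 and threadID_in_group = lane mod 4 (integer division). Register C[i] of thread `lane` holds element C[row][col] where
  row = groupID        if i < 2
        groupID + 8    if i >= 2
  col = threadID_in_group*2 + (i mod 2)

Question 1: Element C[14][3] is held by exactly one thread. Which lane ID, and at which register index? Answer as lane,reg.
25,3

r: 14->gid=6,r8=1  c: 3->tid=1,i&1=1
L=6*4+1=25  i=1*2+1=3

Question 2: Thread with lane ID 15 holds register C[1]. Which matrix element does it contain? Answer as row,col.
L=15->gid=15>>2=3, tid=15&3=3
[1]->row 3+0=3  col 3·2+1=7

3,7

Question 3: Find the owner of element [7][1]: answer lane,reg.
28,1

r=7⇒gr=7,Rb=0  c=1⇒th=0,odd=1
L=7*4+0=28  i=0*2+1=1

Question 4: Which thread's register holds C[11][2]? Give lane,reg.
13,2

r: 11->gid=3,r8=1  c: 2->tid=1,i&1=0
L=3*4+1=13  i=1*2+0=2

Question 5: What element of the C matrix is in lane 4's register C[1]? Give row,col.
4: g=1,t=0
[1] (1+0,0*2+1) = (1,1)

1,1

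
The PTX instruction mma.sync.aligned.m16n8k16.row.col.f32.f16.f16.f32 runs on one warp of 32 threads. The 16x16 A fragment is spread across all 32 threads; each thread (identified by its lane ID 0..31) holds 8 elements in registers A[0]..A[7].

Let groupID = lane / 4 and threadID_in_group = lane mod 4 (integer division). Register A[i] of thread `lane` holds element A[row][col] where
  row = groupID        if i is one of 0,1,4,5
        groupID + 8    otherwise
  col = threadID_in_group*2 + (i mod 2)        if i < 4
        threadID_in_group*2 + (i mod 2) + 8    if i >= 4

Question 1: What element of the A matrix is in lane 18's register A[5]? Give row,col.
18: gr=4,th=2
[5] (4+0,2*2+1+8) = (4,13)

4,13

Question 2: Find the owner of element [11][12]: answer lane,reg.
r=11→G=3,rhi=1  c=12→chi=1,T=2,p=0
L=3*4+2=14  i=1*4+1*2+0=6

14,6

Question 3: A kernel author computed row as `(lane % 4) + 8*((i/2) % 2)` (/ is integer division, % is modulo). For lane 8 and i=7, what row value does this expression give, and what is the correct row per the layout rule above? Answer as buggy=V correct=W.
`(lane % 4) + 8*((i/2) % 2)`[8,7]→8
lane 8: G=2 (8/4), T=0 (8%4)
i=7: r=2+8=10, c=0*2+1+8=9
row: 8 vs 10

buggy=8 correct=10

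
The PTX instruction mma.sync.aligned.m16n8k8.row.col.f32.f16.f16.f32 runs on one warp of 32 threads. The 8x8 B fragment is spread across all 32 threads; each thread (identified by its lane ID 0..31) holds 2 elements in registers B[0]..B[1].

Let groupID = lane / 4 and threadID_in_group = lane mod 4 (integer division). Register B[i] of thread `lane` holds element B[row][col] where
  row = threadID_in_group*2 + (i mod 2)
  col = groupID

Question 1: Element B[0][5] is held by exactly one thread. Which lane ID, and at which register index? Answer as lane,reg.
20,0

c=5->g=5  r=0->t=0,b0=0
L=5*4+0=20  i=0=0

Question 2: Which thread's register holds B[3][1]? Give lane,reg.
5,1

c=1->g=1  r=3->t=1,b0=1
L=1*4+1=5  i=1=1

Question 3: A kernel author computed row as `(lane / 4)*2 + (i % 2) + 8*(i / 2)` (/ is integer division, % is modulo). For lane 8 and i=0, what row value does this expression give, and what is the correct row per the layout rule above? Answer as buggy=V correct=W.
`(lane / 4)*2 + (i % 2) + 8*(i / 2)`[8,0]=>4
L=8=>grp=8>>2=2, tig=8&3=0
[0]=>row 0·2+0=0  col grp=2
row: 4 vs 0

buggy=4 correct=0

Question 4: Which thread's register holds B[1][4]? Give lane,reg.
c=4->g=4  r=1->t=0,b0=1
L=4*4+0=16  i=1=1

16,1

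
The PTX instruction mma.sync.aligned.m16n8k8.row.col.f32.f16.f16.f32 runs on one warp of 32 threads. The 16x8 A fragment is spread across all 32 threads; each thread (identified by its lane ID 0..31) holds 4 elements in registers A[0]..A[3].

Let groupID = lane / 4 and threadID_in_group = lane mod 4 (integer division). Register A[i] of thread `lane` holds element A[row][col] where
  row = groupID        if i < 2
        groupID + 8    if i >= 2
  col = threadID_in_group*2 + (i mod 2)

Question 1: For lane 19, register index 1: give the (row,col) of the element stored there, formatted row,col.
4,7

19: gr=4,th=3
[1] (4+0,3*2+1) = (4,7)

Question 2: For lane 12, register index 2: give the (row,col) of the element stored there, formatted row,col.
L=12→G=12>>2=3, T=12&3=0
[2]→row 3+8=11  col 0·2+0=0

11,0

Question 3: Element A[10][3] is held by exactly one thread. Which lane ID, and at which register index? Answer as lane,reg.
r=10→G=2,rhi=1  c=3→T=1,p=1
L=2*4+1=9  i=1*2+1=3

9,3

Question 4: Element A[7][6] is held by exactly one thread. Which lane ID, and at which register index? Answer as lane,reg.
r=7→G=7,rhi=0  c=6→T=3,p=0
L=7*4+3=31  i=0*2+0=0

31,0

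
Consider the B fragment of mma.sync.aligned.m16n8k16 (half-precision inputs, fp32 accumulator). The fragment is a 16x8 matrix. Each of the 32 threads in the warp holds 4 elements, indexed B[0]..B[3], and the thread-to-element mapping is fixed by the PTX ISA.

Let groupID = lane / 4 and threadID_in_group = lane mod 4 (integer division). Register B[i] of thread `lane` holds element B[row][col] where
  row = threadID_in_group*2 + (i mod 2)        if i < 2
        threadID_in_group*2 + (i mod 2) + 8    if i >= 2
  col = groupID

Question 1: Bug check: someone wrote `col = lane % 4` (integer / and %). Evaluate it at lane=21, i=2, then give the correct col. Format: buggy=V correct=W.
`lane % 4`[21,2]→1
L=21→G=21>>2=5, T=21&3=1
[2]→row 1·2+0+8=10  col G=5
col: 1 vs 5

buggy=1 correct=5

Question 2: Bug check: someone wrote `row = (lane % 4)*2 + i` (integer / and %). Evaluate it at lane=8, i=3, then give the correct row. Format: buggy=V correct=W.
buggy=3 correct=9

`(lane % 4)*2 + i`[8,3]→3
L=8→G=8>>2=2, T=8&3=0
[3]→row 0·2+1+8=9  col G=2
row: 3 vs 9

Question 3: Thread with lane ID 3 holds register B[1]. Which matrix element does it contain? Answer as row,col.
7,0

L=3=>grp=3>>2=0, tig=3&3=3
[1]=>row 3·2+1+0=7  col grp=0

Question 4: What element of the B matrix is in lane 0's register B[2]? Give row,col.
L=0→G=0>>2=0, T=0&3=0
[2]→row 0·2+0+8=8  col G=0

8,0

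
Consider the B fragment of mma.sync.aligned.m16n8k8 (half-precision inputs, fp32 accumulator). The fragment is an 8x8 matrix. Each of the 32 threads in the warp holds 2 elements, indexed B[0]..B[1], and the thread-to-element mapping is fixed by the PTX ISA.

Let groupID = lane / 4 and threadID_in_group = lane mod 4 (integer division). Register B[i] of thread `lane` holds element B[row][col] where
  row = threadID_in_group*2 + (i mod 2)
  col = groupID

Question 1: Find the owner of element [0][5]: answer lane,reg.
20,0

c=5->g=5  r=0->t=0,b0=0
L=5*4+0=20  i=0=0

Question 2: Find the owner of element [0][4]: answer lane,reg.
c=4⇒gr=4  r=0⇒th=0,odd=0
L=4*4+0=16  i=0=0

16,0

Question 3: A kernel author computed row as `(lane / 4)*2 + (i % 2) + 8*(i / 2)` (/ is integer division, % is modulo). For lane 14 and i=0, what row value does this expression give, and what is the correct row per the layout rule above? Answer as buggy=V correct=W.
buggy=6 correct=4

`(lane / 4)*2 + (i % 2) + 8*(i / 2)`[14,0]⇒6
lane 14: gr=3 (14/4), th=2 (14%4)
i=0: r=2*2+0=4, c=gr=3
row: 6 vs 4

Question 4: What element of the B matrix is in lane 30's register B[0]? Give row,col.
4,7

L=30⇒gr=30>>2=7, th=30&3=2
[0]⇒row 2·2+0=4  col gr=7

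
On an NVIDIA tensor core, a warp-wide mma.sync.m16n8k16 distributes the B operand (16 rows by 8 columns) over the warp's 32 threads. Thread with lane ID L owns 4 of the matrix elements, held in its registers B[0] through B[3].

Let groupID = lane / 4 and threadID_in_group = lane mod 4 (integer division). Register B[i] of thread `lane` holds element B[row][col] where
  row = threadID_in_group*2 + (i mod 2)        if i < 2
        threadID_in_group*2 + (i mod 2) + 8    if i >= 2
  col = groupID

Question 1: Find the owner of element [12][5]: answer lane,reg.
c: 5->gid=5  r: 12->r8=1,tid=2,i&1=0
L=5*4+2=22  i=1*2+0=2

22,2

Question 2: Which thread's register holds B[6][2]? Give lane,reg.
11,0

c=2⇒gr=2  r=6⇒Rb=0,th=3,odd=0
L=2*4+3=11  i=0*2+0=0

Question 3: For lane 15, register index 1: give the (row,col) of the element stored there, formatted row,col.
7,3

lane 15→15/4=3, 15 mod 4=3
i=1  r:2·3+1+0→7  c:3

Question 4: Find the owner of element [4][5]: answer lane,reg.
c:5=>grp=5  r:4=>rB=0,tig=2,lo=0
L=5*4+2=22  i=0*2+0=0

22,0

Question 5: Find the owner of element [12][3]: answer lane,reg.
14,2

c=3⇒gr=3  r=12⇒Rb=1,th=2,odd=0
L=3*4+2=14  i=1*2+0=2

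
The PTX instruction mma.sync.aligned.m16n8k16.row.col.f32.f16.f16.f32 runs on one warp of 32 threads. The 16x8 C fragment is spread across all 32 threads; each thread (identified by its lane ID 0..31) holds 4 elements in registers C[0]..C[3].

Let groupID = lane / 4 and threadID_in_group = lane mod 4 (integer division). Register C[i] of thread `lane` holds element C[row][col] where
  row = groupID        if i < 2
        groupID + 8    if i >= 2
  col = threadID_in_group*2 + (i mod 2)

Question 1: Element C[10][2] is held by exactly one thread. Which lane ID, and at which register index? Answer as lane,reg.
9,2

r: 10->gid=2,r8=1  c: 2->tid=1,i&1=0
L=2*4+1=9  i=1*2+0=2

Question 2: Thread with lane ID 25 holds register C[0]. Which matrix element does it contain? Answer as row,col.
lane 25=>25/4=6, 25 mod 4=1
i=0  r:6+0=>6  c:2·1+0=>2

6,2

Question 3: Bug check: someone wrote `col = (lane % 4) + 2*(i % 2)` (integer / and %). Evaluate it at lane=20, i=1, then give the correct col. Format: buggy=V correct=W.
buggy=2 correct=1

`(lane % 4) + 2*(i % 2)`[20,1]->2
L=20->g=20>>2=5, t=20&3=0
[1]->row 5+0=5  col 0·2+1=1
col: 2 vs 1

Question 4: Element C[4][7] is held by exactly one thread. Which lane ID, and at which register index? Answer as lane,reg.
19,1

r=4⇒gr=4,Rb=0  c=7⇒th=3,odd=1
L=4*4+3=19  i=0*2+1=1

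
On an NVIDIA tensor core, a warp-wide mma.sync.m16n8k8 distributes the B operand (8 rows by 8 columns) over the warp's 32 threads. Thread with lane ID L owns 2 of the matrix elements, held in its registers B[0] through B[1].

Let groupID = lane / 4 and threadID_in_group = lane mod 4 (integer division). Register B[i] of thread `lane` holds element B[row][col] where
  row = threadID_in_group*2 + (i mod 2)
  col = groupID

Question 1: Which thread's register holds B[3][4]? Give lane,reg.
c=4⇒gr=4  r=3⇒th=1,odd=1
L=4*4+1=17  i=1=1

17,1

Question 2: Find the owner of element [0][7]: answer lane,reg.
28,0

c:7=>grp=7  r:0=>tig=0,lo=0
L=7*4+0=28  i=0=0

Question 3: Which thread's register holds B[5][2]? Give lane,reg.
c=2→G=2  r=5→T=2,p=1
L=2*4+2=10  i=1=1

10,1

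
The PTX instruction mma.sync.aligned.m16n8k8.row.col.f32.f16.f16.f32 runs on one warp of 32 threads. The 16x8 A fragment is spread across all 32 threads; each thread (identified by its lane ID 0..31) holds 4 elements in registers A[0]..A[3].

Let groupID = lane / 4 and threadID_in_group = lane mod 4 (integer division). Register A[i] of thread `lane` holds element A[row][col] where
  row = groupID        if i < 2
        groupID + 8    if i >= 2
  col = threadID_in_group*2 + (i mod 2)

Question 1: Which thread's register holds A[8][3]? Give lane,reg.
1,3

r=8->g=0,rb=1  c=3->t=1,b0=1
L=0*4+1=1  i=1*2+1=3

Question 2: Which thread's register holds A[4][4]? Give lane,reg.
18,0

r: 4->gid=4,r8=0  c: 4->tid=2,i&1=0
L=4*4+2=18  i=0*2+0=0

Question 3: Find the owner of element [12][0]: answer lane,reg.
r:12=>grp=4,rB=1  c:0=>tig=0,lo=0
L=4*4+0=16  i=1*2+0=2

16,2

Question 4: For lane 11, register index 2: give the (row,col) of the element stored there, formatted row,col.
lane 11->11/4=2, 11 mod 4=3
i=2  r:2+8->10  c:2·3+0->6

10,6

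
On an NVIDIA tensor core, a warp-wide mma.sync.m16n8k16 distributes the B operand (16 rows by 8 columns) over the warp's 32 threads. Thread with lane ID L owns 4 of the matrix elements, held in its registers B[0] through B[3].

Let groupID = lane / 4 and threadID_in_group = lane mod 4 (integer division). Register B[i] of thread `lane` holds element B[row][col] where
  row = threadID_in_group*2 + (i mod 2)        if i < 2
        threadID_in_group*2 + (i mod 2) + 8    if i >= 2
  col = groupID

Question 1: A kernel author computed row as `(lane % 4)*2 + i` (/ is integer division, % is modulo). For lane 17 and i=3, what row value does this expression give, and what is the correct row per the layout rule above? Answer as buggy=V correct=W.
buggy=5 correct=11

`(lane % 4)*2 + i`[17,3]->5
lane 17->17/4=4, 17 mod 4=1
i=3  r:2·1+1+8->11  c:4
row: 5 vs 11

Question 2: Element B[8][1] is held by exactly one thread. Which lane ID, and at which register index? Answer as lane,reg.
4,2

c=1→G=1  r=8→rhi=1,T=0,p=0
L=1*4+0=4  i=1*2+0=2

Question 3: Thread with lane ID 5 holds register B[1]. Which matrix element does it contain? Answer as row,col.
lane 5: g=1 (5/4), t=1 (5%4)
i=1: r=1*2+1+0=3, c=g=1

3,1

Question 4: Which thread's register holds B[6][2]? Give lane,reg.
c=2->g=2  r=6->rb=0,t=3,b0=0
L=2*4+3=11  i=0*2+0=0

11,0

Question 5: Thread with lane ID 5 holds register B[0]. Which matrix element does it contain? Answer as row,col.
2,1

lane 5: G=1 (5/4), T=1 (5%4)
i=0: r=1*2+0+0=2, c=G=1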